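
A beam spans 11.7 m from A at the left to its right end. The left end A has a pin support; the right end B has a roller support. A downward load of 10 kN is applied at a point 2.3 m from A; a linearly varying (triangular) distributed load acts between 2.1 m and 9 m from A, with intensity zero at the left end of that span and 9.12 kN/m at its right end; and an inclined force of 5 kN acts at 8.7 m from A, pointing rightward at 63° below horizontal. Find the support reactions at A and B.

Resultant of the triangular load: ½ × 9.12 × 6.9 = 31.464 kN, acting at 6.7 m from A (one-third of the span from the peak).
Taking moments about A: B_y·11.7 − 10·2.3 − (½·9.12·6.9)·6.7 − 5·sin63°·8.7 = 0 → B_y = 272.568/11.7 = 23.2964 ≈ 23.30 kN.
ΣF_y = 0: A_y + 23.2964 − 10 − ½·9.12·6.9 − 5·sin63° = 0 → A_y = 22.62 kN.
ΣF_x = 0: A_x + 5·cos63° = 0 → A_x = -2.270 kN.

A_x = -2.270 kN, A_y = 22.62 kN, B_y = 23.30 kN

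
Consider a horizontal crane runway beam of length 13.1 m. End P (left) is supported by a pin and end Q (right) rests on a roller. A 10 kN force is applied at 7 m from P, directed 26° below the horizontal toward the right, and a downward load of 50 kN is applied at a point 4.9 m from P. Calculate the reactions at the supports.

ΣM about P: Q_y·13.1 − 10·sin26°·7 − 50·4.9 = 0 → Q_y = 275.686/13.1 = 21.0447 ≈ 21.04 kN.
ΣF_y = 0: P_y + 21.0447 − 10·sin26° − 50 = 0 → P_y = 33.34 kN.
ΣF_x = 0: P_x + 10·cos26° = 0 → P_x = -8.988 kN.

P_x = -8.988 kN, P_y = 33.34 kN, Q_y = 21.04 kN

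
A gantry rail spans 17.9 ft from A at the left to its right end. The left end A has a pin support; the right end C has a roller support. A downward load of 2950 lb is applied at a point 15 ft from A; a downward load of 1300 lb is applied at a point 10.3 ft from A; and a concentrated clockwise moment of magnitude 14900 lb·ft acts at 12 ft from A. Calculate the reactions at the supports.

ΣM about A: C_y·17.9 − 2950·15 − 1300·10.3 − 14900 = 0 → C_y = 72540/17.9 = 4052.51 ≈ 4053 lb.
ΣF_y = 0: A_y + 4052.51 − 2950 − 1300 = 0 → A_y = 197.5 lb.
ΣF_x = 0: no horizontal applied forces, so A_x = 0.

A_x = 0, A_y = 197.5 lb, C_y = 4053 lb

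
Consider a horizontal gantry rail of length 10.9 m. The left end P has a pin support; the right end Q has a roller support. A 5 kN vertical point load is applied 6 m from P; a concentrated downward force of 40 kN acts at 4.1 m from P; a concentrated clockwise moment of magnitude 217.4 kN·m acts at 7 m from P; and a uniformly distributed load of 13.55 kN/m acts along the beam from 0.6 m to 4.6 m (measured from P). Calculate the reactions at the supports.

Resultant of the distributed load: 13.55 × 4 = 54.2 kN at 2.6 m from P.
ΣM about P: Q_y·10.9 − 5·6 − 40·4.1 − 217.4 − (13.55·4)·2.6 = 0 → Q_y = 552.32/10.9 = 50.6716 ≈ 50.67 kN.
ΣF_y = 0: P_y + 50.6716 − 5 − 40 − 13.55·4 = 0 → P_y = 48.53 kN.
ΣF_x = 0: no horizontal applied forces, so P_x = 0.

P_x = 0, P_y = 48.53 kN, Q_y = 50.67 kN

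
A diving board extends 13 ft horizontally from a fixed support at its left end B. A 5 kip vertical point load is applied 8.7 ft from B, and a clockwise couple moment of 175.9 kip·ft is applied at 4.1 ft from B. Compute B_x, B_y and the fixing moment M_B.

ΣF_x = 0: B_x = 0.
ΣF_y = 0: B_y − 5 = 0 → B_y = 5.000 kip.
ΣM about B: M_B − 5·8.7 − 175.9 = 0 → M_B = 219.4 kip·ft.

B_x = 0, B_y = 5.000 kip, M_B = 219.4 kip·ft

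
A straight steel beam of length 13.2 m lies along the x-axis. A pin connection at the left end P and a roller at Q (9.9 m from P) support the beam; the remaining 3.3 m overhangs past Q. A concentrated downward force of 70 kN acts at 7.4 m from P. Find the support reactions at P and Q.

P_x = 0, P_y = 17.68 kN, Q_y = 52.32 kN

Moments about P: Q_y·9.9 − 70·7.4 = 0 → Q_y = 518/9.9 = 52.3232 ≈ 52.32 kN.
ΣF_y = 0: P_y + 52.3232 − 70 = 0 → P_y = 17.68 kN.
ΣF_x = 0: no horizontal applied forces, so P_x = 0.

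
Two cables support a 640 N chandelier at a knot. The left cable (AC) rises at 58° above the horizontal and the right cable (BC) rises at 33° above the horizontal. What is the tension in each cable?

T_AC = 536.8 N, T_BC = 339.2 N

ΣF_x = 0: −T_AC·cos58° + T_BC·cos33° = 0 → T_BC = 0.631856·T_AC.
ΣF_y = 0: T_AC·sin58° + T_BC·sin33° = 640.
Substitute: T_AC·(0.848048 + 0.631856·0.544639) = 640 → T_AC = 536.831 ≈ 536.8 N.
Then T_BC = 0.631856 × 536.831 = 339.2 N.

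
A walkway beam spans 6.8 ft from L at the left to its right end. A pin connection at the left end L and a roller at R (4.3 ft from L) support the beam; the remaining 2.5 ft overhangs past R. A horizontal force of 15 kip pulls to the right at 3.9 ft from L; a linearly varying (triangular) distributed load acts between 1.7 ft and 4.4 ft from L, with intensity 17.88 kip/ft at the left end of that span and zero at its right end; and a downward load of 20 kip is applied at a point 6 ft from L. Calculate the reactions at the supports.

L_x = -15.00 kip, L_y = 1.636 kip, R_y = 42.50 kip

Resultant of the triangular load: ½ × 17.88 × 2.7 = 24.138 kip, acting at 2.6 ft from L (one-third of the span from the peak).
ΣM about L: R_y·4.3 − (½·17.88·2.7)·2.6 − 20·6 = 0 → R_y = 182.7588/4.3 = 42.502 ≈ 42.50 kip.
ΣF_y = 0: L_y + 42.502 − ½·17.88·2.7 − 20 = 0 → L_y = 1.636 kip.
ΣF_x = 0: L_x + 15 = 0 → L_x = -15.00 kip.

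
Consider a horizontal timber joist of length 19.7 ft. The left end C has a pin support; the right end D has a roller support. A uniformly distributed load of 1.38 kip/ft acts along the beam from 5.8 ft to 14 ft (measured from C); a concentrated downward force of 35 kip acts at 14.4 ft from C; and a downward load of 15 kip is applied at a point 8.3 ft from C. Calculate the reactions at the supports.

Resultant of the distributed load: 1.38 × 8.2 = 11.316 kip at 9.9 ft from C.
Taking moments about C: D_y·19.7 − (1.38·8.2)·9.9 − 35·14.4 − 15·8.3 = 0 → D_y = 740.5284/19.7 = 37.5903 ≈ 37.59 kip.
ΣF_y = 0: C_y + 37.5903 − 1.38·8.2 − 35 − 15 = 0 → C_y = 23.73 kip.
ΣF_x = 0: no horizontal applied forces, so C_x = 0.

C_x = 0, C_y = 23.73 kip, D_y = 37.59 kip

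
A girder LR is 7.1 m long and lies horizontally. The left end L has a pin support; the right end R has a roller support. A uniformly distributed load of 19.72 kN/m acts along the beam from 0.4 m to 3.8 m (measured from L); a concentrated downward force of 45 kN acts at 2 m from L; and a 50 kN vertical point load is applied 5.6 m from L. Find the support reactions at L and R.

L_x = 0, L_y = 90.10 kN, R_y = 71.94 kN

Resultant of the distributed load: 19.72 × 3.4 = 67.048 kN at 2.1 m from L.
Taking moments about L: R_y·7.1 − (19.72·3.4)·2.1 − 45·2 − 50·5.6 = 0 → R_y = 510.8008/7.1 = 71.9438 ≈ 71.94 kN.
ΣF_y = 0: L_y + 71.9438 − 19.72·3.4 − 45 − 50 = 0 → L_y = 90.10 kN.
ΣF_x = 0: no horizontal applied forces, so L_x = 0.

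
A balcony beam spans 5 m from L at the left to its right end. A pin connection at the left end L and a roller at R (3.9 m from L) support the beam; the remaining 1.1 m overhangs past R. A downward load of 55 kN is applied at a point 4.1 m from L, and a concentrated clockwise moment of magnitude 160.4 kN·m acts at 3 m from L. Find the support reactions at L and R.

L_x = 0, L_y = -43.95 kN, R_y = 98.95 kN

Taking moments about L: R_y·3.9 − 55·4.1 − 160.4 = 0 → R_y = 385.9/3.9 = 98.9487 ≈ 98.95 kN.
ΣF_y = 0: L_y + 98.9487 − 55 = 0 → L_y = -43.95 kN.
ΣF_x = 0: no horizontal applied forces, so L_x = 0.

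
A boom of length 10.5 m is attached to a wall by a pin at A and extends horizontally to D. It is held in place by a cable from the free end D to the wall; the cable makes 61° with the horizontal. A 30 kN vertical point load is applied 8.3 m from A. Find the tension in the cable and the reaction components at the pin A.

ΣM about A: T·sin61°·10.5 − 30·8.3 = 0 → T = 249/(10.5·0.87462) = 27.1138 ≈ 27.11 kN.
ΣF_x = 0: A_x − T·cos61° = 0 → A_x = 27.1138 × 0.48481 = 13.15 kN.
ΣF_y = 0: A_y + T·sin61° − 30 = 0 → A_y = 30 − 27.1138 × 0.87462 = 6.286 kN.

T = 27.11 kN, A_x = 13.15 kN, A_y = 6.286 kN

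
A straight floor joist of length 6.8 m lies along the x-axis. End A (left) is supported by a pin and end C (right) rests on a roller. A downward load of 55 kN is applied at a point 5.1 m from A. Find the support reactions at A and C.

ΣM about A: C_y·6.8 − 55·5.1 = 0 → C_y = 280.5/6.8 = 41.25 kN.
ΣF_y = 0: A_y + 41.25 − 55 = 0 → A_y = 13.75 kN.
ΣF_x = 0: no horizontal applied forces, so A_x = 0.

A_x = 0, A_y = 13.75 kN, C_y = 41.25 kN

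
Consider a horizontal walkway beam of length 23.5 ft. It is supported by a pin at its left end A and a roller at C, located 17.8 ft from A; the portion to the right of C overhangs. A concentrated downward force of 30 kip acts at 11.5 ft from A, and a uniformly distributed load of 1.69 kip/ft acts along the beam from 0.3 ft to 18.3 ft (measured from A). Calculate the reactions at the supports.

Resultant of the distributed load: 1.69 × 18 = 30.42 kip at 9.3 ft from A.
Taking moments about A: C_y·17.8 − 30·11.5 − (1.69·18)·9.3 = 0 → C_y = 627.906/17.8 = 35.2756 ≈ 35.28 kip.
ΣF_y = 0: A_y + 35.2756 − 30 − 1.69·18 = 0 → A_y = 25.14 kip.
ΣF_x = 0: no horizontal applied forces, so A_x = 0.

A_x = 0, A_y = 25.14 kip, C_y = 35.28 kip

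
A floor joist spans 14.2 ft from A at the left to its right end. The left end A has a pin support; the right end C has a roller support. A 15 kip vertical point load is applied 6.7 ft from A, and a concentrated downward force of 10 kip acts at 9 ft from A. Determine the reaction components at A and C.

ΣM about A: C_y·14.2 − 15·6.7 − 10·9 = 0 → C_y = 190.5/14.2 = 13.4155 ≈ 13.42 kip.
ΣF_y = 0: A_y + 13.4155 − 15 − 10 = 0 → A_y = 11.58 kip.
ΣF_x = 0: no horizontal applied forces, so A_x = 0.

A_x = 0, A_y = 11.58 kip, C_y = 13.42 kip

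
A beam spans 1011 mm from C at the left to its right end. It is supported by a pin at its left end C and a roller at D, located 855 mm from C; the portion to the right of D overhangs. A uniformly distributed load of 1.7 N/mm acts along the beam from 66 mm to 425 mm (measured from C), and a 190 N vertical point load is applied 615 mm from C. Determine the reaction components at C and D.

Resultant of the distributed load: 1.7 × 359 = 610.3 N at 245.5 mm from C.
Taking moments about C: D_y·855 − (1.7·359)·245.5 − 190·615 = 0 → D_y = 266678.65/855 = 311.905 ≈ 311.9 N.
ΣF_y = 0: C_y + 311.905 − 1.7·359 − 190 = 0 → C_y = 488.4 N.
ΣF_x = 0: no horizontal applied forces, so C_x = 0.

C_x = 0, C_y = 488.4 N, D_y = 311.9 N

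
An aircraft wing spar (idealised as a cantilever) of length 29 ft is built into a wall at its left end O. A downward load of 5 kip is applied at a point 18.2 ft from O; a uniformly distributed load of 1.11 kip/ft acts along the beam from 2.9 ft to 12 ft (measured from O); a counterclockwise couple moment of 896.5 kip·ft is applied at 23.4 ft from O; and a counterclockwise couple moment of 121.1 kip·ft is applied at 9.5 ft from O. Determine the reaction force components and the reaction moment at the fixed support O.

Resultant of the distributed load: 1.11 × 9.1 = 10.101 kip at 7.45 ft from O.
ΣF_x = 0: O_x = 0.
ΣF_y = 0: O_y − 5 − 1.11·9.1 = 0 → O_y = 15.10 kip.
ΣM about O: M_O − 5·18.2 − (1.11·9.1)·7.45 + 896.5 + 121.1 = 0 → M_O = -851.3 kip·ft.

O_x = 0, O_y = 15.10 kip, M_O = -851.3 kip·ft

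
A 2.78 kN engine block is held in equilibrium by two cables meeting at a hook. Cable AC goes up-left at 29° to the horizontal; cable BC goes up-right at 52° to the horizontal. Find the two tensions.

T_AC = 1.733 kN, T_BC = 2.462 kN

ΣF_x = 0: −T_AC·cos29° + T_BC·cos52° = 0 → T_BC = 1.42062·T_AC.
ΣF_y = 0: T_AC·sin29° + T_BC·sin52° = 2.78.
Substitute: T_AC·(0.48481 + 1.42062·0.788011) = 2.78 → T_AC = 1.73287 ≈ 1.733 kN.
Then T_BC = 1.42062 × 1.73287 = 2.462 kN.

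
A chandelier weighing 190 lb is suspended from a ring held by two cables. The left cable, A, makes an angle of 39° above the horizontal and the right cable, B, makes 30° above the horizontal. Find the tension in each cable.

T_A = 176.3 lb, T_B = 158.2 lb

ΣF_x = 0: −T_A·cos39° + T_B·cos30° = 0 → T_B = 0.897371·T_A.
ΣF_y = 0: T_A·sin39° + T_B·sin30° = 190.
Substitute: T_A·(0.62932 + 0.897371·0.5) = 190 → T_A = 176.251 ≈ 176.3 lb.
Then T_B = 0.897371 × 176.251 = 158.2 lb.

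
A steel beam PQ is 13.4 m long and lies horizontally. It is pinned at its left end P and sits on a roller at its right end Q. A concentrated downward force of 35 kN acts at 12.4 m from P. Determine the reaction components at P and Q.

P_x = 0, P_y = 2.612 kN, Q_y = 32.39 kN

ΣM about P: Q_y·13.4 − 35·12.4 = 0 → Q_y = 434/13.4 = 32.3881 ≈ 32.39 kN.
ΣF_y = 0: P_y + 32.3881 − 35 = 0 → P_y = 2.612 kN.
ΣF_x = 0: no horizontal applied forces, so P_x = 0.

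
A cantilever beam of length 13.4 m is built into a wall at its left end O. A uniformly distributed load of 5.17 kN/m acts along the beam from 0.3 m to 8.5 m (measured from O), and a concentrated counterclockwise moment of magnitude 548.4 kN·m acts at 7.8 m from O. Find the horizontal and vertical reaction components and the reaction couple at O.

Resultant of the distributed load: 5.17 × 8.2 = 42.394 kN at 4.4 m from O.
ΣF_x = 0: O_x = 0.
ΣF_y = 0: O_y − 5.17·8.2 = 0 → O_y = 42.39 kN.
ΣM about O: M_O − (5.17·8.2)·4.4 + 548.4 = 0 → M_O = -361.9 kN·m.

O_x = 0, O_y = 42.39 kN, M_O = -361.9 kN·m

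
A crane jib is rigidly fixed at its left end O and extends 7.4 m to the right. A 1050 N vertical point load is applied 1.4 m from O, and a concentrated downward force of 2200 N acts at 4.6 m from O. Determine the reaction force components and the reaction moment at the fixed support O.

O_x = 0, O_y = 3250 N, M_O = 11590 N·m

ΣF_x = 0: O_x = 0.
ΣF_y = 0: O_y − 1050 − 2200 = 0 → O_y = 3250 N.
ΣM about O: M_O − 1050·1.4 − 2200·4.6 = 0 → M_O = 11590 N·m.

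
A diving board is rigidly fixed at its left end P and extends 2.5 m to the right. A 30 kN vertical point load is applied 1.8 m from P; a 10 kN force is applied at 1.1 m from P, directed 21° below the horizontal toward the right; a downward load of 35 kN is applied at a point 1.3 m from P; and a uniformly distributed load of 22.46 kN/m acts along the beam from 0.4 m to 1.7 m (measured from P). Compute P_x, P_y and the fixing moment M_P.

Resultant of the distributed load: 22.46 × 1.3 = 29.198 kN at 1.05 m from P.
ΣF_x = 0: P_x + 10·cos21° = 0 → P_x = -9.336 kN.
ΣF_y = 0: P_y − 30 − 10·sin21° − 35 − 22.46·1.3 = 0 → P_y = 97.78 kN.
ΣM about P: M_P − 30·1.8 − 10·sin21°·1.1 − 35·1.3 − (22.46·1.3)·1.05 = 0 → M_P = 134.1 kN·m.

P_x = -9.336 kN, P_y = 97.78 kN, M_P = 134.1 kN·m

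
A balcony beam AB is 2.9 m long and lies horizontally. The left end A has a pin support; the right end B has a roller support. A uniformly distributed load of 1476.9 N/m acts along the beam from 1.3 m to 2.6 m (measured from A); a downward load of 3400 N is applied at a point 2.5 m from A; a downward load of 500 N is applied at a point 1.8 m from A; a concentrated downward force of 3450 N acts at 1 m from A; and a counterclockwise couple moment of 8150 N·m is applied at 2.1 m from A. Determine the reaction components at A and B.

Resultant of the distributed load: 1476.9 × 1.3 = 1919.97 N at 1.95 m from A.
ΣM about A: B_y·2.9 − (1476.9·1.3)·1.95 − 3400·2.5 − 500·1.8 − 3450·1 + 8150 = 0 → B_y = 8443.9415/2.9 = 2911.7 ≈ 2912 N.
ΣF_y = 0: A_y + 2911.7 − 1476.9·1.3 − 3400 − 500 − 3450 = 0 → A_y = 6358 N.
ΣF_x = 0: no horizontal applied forces, so A_x = 0.

A_x = 0, A_y = 6358 N, B_y = 2912 N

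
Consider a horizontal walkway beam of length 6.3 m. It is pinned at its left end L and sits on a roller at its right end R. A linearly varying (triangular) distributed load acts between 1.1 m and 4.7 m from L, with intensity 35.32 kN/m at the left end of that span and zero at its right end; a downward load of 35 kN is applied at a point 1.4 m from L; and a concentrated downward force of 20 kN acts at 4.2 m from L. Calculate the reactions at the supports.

Resultant of the triangular load: ½ × 35.32 × 3.6 = 63.576 kN, acting at 2.3 m from L (one-third of the span from the peak).
Taking moments about L: R_y·6.3 − (½·35.32·3.6)·2.3 − 35·1.4 − 20·4.2 = 0 → R_y = 279.2248/6.3 = 44.3214 ≈ 44.32 kN.
ΣF_y = 0: L_y + 44.3214 − ½·35.32·3.6 − 35 − 20 = 0 → L_y = 74.25 kN.
ΣF_x = 0: no horizontal applied forces, so L_x = 0.

L_x = 0, L_y = 74.25 kN, R_y = 44.32 kN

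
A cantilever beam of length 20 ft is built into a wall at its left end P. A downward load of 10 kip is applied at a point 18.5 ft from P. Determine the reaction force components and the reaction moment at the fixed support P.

ΣF_x = 0: P_x = 0.
ΣF_y = 0: P_y − 10 = 0 → P_y = 10.00 kip.
ΣM about P: M_P − 10·18.5 = 0 → M_P = 185.0 kip·ft.

P_x = 0, P_y = 10.00 kip, M_P = 185.0 kip·ft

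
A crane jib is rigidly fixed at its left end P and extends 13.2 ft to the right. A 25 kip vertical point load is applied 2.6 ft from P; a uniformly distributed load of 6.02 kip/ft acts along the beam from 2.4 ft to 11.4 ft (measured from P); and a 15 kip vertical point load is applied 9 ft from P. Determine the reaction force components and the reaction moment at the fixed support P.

Resultant of the distributed load: 6.02 × 9 = 54.18 kip at 6.9 ft from P.
ΣF_x = 0: P_x = 0.
ΣF_y = 0: P_y − 25 − 6.02·9 − 15 = 0 → P_y = 94.18 kip.
ΣM about P: M_P − 25·2.6 − (6.02·9)·6.9 − 15·9 = 0 → M_P = 573.8 kip·ft.

P_x = 0, P_y = 94.18 kip, M_P = 573.8 kip·ft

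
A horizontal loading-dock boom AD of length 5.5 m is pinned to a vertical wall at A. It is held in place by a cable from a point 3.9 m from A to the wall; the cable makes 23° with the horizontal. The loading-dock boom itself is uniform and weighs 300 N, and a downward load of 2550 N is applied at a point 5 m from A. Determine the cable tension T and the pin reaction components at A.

ΣM about A: T·sin23°·3.9 − 300·2.75 − 2550·5 = 0 → T = 13575/(3.9·0.390731) = 8908.35 ≈ 8908 N.
ΣF_x = 0: A_x − T·cos23° = 0 → A_x = 8908.35 × 0.920505 = 8200 N.
ΣF_y = 0: A_y + T·sin23° − 300 − 2550 = 0 → A_y = 2850 − 8908.35 × 0.390731 = -630.8 N.

T = 8908 N, A_x = 8200 N, A_y = -630.8 N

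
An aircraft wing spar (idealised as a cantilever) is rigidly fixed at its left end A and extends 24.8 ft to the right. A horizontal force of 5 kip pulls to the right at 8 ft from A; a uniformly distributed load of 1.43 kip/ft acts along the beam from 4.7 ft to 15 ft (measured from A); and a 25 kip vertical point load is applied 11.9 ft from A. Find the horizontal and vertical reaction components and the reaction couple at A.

A_x = -5.000 kip, A_y = 39.73 kip, M_A = 442.6 kip·ft

Resultant of the distributed load: 1.43 × 10.3 = 14.729 kip at 9.85 ft from A.
ΣF_x = 0: A_x + 5 = 0 → A_x = -5.000 kip.
ΣF_y = 0: A_y − 1.43·10.3 − 25 = 0 → A_y = 39.73 kip.
ΣM about A: M_A − (1.43·10.3)·9.85 − 25·11.9 = 0 → M_A = 442.6 kip·ft.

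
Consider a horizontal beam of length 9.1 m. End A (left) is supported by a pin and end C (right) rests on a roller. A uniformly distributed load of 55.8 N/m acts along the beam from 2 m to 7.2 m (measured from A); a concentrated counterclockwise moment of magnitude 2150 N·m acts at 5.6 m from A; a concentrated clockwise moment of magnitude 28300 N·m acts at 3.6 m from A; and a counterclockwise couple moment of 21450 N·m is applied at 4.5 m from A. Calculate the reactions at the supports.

Resultant of the distributed load: 55.8 × 5.2 = 290.16 N at 4.6 m from A.
Taking moments about A: C_y·9.1 − (55.8·5.2)·4.6 + 2150 − 28300 + 21450 = 0 → C_y = 6034.736/9.1 = 663.158 ≈ 663.2 N.
ΣF_y = 0: A_y + 663.158 − 55.8·5.2 = 0 → A_y = -373.0 N.
ΣF_x = 0: no horizontal applied forces, so A_x = 0.

A_x = 0, A_y = -373.0 N, C_y = 663.2 N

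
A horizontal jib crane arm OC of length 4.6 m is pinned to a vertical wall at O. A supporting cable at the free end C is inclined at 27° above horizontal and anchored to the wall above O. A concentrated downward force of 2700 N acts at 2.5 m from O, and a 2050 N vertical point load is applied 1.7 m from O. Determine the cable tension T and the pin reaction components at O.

ΣM about O: T·sin27°·4.6 − 2700·2.5 − 2050·1.7 = 0 → T = 10235/(4.6·0.45399) = 4900.99 ≈ 4901 N.
ΣF_x = 0: O_x − T·cos27° = 0 → O_x = 4900.99 × 0.891007 = 4367 N.
ΣF_y = 0: O_y + T·sin27° − 2700 − 2050 = 0 → O_y = 4750 − 4900.99 × 0.45399 = 2525 N.

T = 4901 N, O_x = 4367 N, O_y = 2525 N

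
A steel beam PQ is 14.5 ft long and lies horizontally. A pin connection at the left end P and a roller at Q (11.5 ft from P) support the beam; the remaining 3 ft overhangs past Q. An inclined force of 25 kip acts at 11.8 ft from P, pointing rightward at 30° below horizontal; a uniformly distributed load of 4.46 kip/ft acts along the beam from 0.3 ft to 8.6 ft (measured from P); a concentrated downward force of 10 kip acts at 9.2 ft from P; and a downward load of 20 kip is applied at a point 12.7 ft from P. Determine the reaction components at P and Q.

P_x = -21.65 kip, P_y = 22.28 kip, Q_y = 57.24 kip

Resultant of the distributed load: 4.46 × 8.3 = 37.018 kip at 4.45 ft from P.
Moments about P: Q_y·11.5 − 25·sin30°·11.8 − (4.46·8.3)·4.45 − 10·9.2 − 20·12.7 = 0 → Q_y = 658.2301/11.5 = 57.2374 ≈ 57.24 kip.
ΣF_y = 0: P_y + 57.2374 − 25·sin30° − 4.46·8.3 − 10 − 20 = 0 → P_y = 22.28 kip.
ΣF_x = 0: P_x + 25·cos30° = 0 → P_x = -21.65 kip.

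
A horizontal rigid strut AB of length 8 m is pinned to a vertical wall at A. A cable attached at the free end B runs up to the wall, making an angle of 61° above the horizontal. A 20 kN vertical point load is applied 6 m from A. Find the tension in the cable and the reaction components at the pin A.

ΣM about A: T·sin61°·8 − 20·6 = 0 → T = 120/(8·0.87462) = 17.1503 ≈ 17.15 kN.
ΣF_x = 0: A_x − T·cos61° = 0 → A_x = 17.1503 × 0.48481 = 8.315 kN.
ΣF_y = 0: A_y + T·sin61° − 20 = 0 → A_y = 20 − 17.1503 × 0.87462 = 5.000 kN.

T = 17.15 kN, A_x = 8.315 kN, A_y = 5.000 kN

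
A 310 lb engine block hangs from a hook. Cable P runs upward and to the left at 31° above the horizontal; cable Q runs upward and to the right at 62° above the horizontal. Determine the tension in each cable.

T_P = 145.7 lb, T_Q = 266.1 lb

ΣF_x = 0: −T_P·cos31° + T_Q·cos62° = 0 → T_Q = 1.82581·T_P.
ΣF_y = 0: T_P·sin31° + T_Q·sin62° = 310.
Substitute: T_P·(0.515038 + 1.82581·0.882948) = 310 → T_P = 145.736 ≈ 145.7 lb.
Then T_Q = 1.82581 × 145.736 = 266.1 lb.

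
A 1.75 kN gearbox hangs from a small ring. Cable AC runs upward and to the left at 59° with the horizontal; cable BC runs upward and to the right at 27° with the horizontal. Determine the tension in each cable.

ΣF_x = 0: −T_AC·cos59° + T_BC·cos27° = 0 → T_BC = 0.578041·T_AC.
ΣF_y = 0: T_AC·sin59° + T_BC·sin27° = 1.75.
Substitute: T_AC·(0.857167 + 0.578041·0.45399) = 1.75 → T_AC = 1.56307 ≈ 1.563 kN.
Then T_BC = 0.578041 × 1.56307 = 0.9035 kN.

T_AC = 1.563 kN, T_BC = 0.9035 kN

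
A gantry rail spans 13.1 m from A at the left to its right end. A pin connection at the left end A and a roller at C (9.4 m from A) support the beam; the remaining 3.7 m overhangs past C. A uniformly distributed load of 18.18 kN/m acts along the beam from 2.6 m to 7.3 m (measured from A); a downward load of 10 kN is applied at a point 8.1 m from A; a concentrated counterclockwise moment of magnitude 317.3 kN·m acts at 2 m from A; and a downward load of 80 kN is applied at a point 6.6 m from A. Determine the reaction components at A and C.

Resultant of the distributed load: 18.18 × 4.7 = 85.446 kN at 4.95 m from A.
Moments about A: C_y·9.4 − (18.18·4.7)·4.95 − 10·8.1 + 317.3 − 80·6.6 = 0 → C_y = 714.6577/9.4 = 76.0274 ≈ 76.03 kN.
ΣF_y = 0: A_y + 76.0274 − 18.18·4.7 − 10 − 80 = 0 → A_y = 99.42 kN.
ΣF_x = 0: no horizontal applied forces, so A_x = 0.

A_x = 0, A_y = 99.42 kN, C_y = 76.03 kN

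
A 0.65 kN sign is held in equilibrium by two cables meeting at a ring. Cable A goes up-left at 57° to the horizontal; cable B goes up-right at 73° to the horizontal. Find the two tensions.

ΣF_x = 0: −T_A·cos57° + T_B·cos73° = 0 → T_B = 1.86283·T_A.
ΣF_y = 0: T_A·sin57° + T_B·sin73° = 0.65.
Substitute: T_A·(0.838671 + 1.86283·0.956305) = 0.65 → T_A = 0.248082 ≈ 0.2481 kN.
Then T_B = 1.86283 × 0.248082 = 0.4621 kN.

T_A = 0.2481 kN, T_B = 0.4621 kN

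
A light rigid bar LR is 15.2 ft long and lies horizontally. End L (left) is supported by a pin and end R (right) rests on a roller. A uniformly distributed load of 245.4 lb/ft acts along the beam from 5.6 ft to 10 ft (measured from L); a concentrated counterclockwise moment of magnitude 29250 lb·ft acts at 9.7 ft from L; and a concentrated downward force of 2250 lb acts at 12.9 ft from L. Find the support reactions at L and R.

L_x = 0, L_y = 2790 lb, R_y = 539.3 lb

Resultant of the distributed load: 245.4 × 4.4 = 1079.76 lb at 7.8 ft from L.
Taking moments about L: R_y·15.2 − (245.4·4.4)·7.8 + 29250 − 2250·12.9 = 0 → R_y = 8197.128/15.2 = 539.285 ≈ 539.3 lb.
ΣF_y = 0: L_y + 539.285 − 245.4·4.4 − 2250 = 0 → L_y = 2790 lb.
ΣF_x = 0: no horizontal applied forces, so L_x = 0.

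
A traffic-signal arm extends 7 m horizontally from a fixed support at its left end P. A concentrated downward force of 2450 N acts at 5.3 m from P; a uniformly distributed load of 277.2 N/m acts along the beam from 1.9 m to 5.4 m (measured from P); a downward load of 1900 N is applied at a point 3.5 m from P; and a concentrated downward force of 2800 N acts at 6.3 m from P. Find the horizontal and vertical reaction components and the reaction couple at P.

Resultant of the distributed load: 277.2 × 3.5 = 970.2 N at 3.65 m from P.
ΣF_x = 0: P_x = 0.
ΣF_y = 0: P_y − 2450 − 277.2·3.5 − 1900 − 2800 = 0 → P_y = 8120 N.
ΣM about P: M_P − 2450·5.3 − (277.2·3.5)·3.65 − 1900·3.5 − 2800·6.3 = 0 → M_P = 40820 N·m.

P_x = 0, P_y = 8120 N, M_P = 40820 N·m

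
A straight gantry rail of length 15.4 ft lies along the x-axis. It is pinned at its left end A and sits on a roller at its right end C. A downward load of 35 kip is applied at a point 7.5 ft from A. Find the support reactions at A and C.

A_x = 0, A_y = 17.95 kip, C_y = 17.05 kip

Moments about A: C_y·15.4 − 35·7.5 = 0 → C_y = 262.5/15.4 = 17.0455 ≈ 17.05 kip.
ΣF_y = 0: A_y + 17.0455 − 35 = 0 → A_y = 17.95 kip.
ΣF_x = 0: no horizontal applied forces, so A_x = 0.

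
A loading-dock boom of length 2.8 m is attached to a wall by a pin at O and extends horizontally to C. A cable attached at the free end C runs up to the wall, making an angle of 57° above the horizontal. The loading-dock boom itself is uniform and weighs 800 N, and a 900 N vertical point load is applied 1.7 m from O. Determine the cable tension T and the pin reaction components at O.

T = 1128 N, O_x = 614.6 N, O_y = 753.6 N

ΣM about O: T·sin57°·2.8 − 800·1.4 − 900·1.7 = 0 → T = 2650/(2.8·0.838671) = 1128.49 ≈ 1128 N.
ΣF_x = 0: O_x − T·cos57° = 0 → O_x = 1128.49 × 0.544639 = 614.6 N.
ΣF_y = 0: O_y + T·sin57° − 800 − 900 = 0 → O_y = 1700 − 1128.49 × 0.838671 = 753.6 N.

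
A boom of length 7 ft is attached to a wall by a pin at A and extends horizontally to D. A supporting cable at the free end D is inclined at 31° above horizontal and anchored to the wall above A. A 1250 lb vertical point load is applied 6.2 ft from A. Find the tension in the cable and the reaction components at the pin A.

T = 2150 lb, A_x = 1843 lb, A_y = 142.9 lb

ΣM about A: T·sin31°·7 − 1250·6.2 = 0 → T = 7750/(7·0.515038) = 2149.63 ≈ 2150 lb.
ΣF_x = 0: A_x − T·cos31° = 0 → A_x = 2149.63 × 0.857167 = 1843 lb.
ΣF_y = 0: A_y + T·sin31° − 1250 = 0 → A_y = 1250 − 2149.63 × 0.515038 = 142.9 lb.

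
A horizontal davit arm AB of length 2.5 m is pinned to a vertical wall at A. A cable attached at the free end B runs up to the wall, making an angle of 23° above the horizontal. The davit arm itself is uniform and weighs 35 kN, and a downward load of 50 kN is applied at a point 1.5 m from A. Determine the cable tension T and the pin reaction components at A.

ΣM about A: T·sin23°·2.5 − 35·1.25 − 50·1.5 = 0 → T = 118.75/(2.5·0.390731) = 121.567 ≈ 121.6 kN.
ΣF_x = 0: A_x − T·cos23° = 0 → A_x = 121.567 × 0.920505 = 111.9 kN.
ΣF_y = 0: A_y + T·sin23° − 35 − 50 = 0 → A_y = 85 − 121.567 × 0.390731 = 37.50 kN.

T = 121.6 kN, A_x = 111.9 kN, A_y = 37.50 kN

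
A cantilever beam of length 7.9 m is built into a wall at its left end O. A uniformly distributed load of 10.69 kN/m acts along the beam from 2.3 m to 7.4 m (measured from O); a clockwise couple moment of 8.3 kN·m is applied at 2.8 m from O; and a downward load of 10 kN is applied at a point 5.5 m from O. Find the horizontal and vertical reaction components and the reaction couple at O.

Resultant of the distributed load: 10.69 × 5.1 = 54.519 kN at 4.85 m from O.
ΣF_x = 0: O_x = 0.
ΣF_y = 0: O_y − 10.69·5.1 − 10 = 0 → O_y = 64.52 kN.
ΣM about O: M_O − (10.69·5.1)·4.85 − 8.3 − 10·5.5 = 0 → M_O = 327.7 kN·m.

O_x = 0, O_y = 64.52 kN, M_O = 327.7 kN·m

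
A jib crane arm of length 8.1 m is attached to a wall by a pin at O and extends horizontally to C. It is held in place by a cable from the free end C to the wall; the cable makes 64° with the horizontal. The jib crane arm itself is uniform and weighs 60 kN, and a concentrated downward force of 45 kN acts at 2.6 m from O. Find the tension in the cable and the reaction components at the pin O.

T = 49.45 kN, O_x = 21.68 kN, O_y = 60.56 kN

ΣM about O: T·sin64°·8.1 − 60·4.05 − 45·2.6 = 0 → T = 360/(8.1·0.898794) = 49.449 ≈ 49.45 kN.
ΣF_x = 0: O_x − T·cos64° = 0 → O_x = 49.449 × 0.438371 = 21.68 kN.
ΣF_y = 0: O_y + T·sin64° − 60 − 45 = 0 → O_y = 105 − 49.449 × 0.898794 = 60.56 kN.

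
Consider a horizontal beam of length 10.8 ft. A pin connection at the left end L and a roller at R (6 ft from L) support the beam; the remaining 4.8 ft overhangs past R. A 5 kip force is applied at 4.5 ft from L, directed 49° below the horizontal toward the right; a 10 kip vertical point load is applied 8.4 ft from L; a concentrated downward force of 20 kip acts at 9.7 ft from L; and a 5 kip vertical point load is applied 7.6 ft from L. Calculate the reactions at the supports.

L_x = -3.280 kip, L_y = -16.72 kip, R_y = 55.50 kip

ΣM about L: R_y·6 − 5·sin49°·4.5 − 10·8.4 − 20·9.7 − 5·7.6 = 0 → R_y = 332.981/6 = 55.4968 ≈ 55.50 kip.
ΣF_y = 0: L_y + 55.4968 − 5·sin49° − 10 − 20 − 5 = 0 → L_y = -16.72 kip.
ΣF_x = 0: L_x + 5·cos49° = 0 → L_x = -3.280 kip.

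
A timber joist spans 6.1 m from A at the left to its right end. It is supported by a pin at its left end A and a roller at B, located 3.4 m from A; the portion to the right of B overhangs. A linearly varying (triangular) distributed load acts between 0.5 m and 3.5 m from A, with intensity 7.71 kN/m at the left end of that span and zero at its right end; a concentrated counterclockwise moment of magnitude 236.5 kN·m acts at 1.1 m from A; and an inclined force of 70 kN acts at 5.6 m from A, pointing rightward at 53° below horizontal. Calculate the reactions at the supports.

A_x = -42.13 kN, A_y = 39.85 kN, B_y = 27.62 kN

Resultant of the triangular load: ½ × 7.71 × 3 = 11.565 kN, acting at 1.5 m from A (one-third of the span from the peak).
Taking moments about A: B_y·3.4 − (½·7.71·3)·1.5 + 236.5 − 70·sin53°·5.6 = 0 → B_y = 93.9126/3.4 = 27.6214 ≈ 27.62 kN.
ΣF_y = 0: A_y + 27.6214 − ½·7.71·3 − 70·sin53° = 0 → A_y = 39.85 kN.
ΣF_x = 0: A_x + 70·cos53° = 0 → A_x = -42.13 kN.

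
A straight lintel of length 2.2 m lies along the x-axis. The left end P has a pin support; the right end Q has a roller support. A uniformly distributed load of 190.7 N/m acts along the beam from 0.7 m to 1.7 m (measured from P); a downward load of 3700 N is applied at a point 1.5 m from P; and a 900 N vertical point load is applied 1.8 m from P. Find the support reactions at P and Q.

P_x = 0, P_y = 1428 N, Q_y = 3363 N

Resultant of the distributed load: 190.7 × 1 = 190.7 N at 1.2 m from P.
Moments about P: Q_y·2.2 − (190.7·1)·1.2 − 3700·1.5 − 900·1.8 = 0 → Q_y = 7398.84/2.2 = 3363.11 ≈ 3363 N.
ΣF_y = 0: P_y + 3363.11 − 190.7·1 − 3700 − 900 = 0 → P_y = 1428 N.
ΣF_x = 0: no horizontal applied forces, so P_x = 0.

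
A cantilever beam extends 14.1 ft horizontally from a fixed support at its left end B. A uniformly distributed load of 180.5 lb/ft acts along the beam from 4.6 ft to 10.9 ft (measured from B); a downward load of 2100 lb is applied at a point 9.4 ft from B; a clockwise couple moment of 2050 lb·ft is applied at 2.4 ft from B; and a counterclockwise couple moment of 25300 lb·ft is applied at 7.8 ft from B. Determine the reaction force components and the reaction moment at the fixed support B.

B_x = 0, B_y = 3237 lb, M_B = 5303 lb·ft

Resultant of the distributed load: 180.5 × 6.3 = 1137.15 lb at 7.75 ft from B.
ΣF_x = 0: B_x = 0.
ΣF_y = 0: B_y − 180.5·6.3 − 2100 = 0 → B_y = 3237 lb.
ΣM about B: M_B − (180.5·6.3)·7.75 − 2100·9.4 − 2050 + 25300 = 0 → M_B = 5303 lb·ft.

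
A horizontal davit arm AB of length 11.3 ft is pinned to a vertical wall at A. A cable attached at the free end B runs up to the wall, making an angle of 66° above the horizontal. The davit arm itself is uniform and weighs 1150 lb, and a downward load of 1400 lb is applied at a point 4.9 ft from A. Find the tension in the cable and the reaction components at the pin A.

ΣM about A: T·sin66°·11.3 − 1150·5.65 − 1400·4.9 = 0 → T = 13357.5/(11.3·0.913545) = 1293.95 ≈ 1294 lb.
ΣF_x = 0: A_x − T·cos66° = 0 → A_x = 1293.95 × 0.406737 = 526.3 lb.
ΣF_y = 0: A_y + T·sin66° − 1150 − 1400 = 0 → A_y = 2550 − 1293.95 × 0.913545 = 1368 lb.

T = 1294 lb, A_x = 526.3 lb, A_y = 1368 lb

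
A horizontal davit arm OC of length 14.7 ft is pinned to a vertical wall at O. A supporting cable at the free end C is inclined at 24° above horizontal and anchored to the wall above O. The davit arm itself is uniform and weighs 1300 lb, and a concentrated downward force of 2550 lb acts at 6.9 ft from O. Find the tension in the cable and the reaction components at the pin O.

ΣM about O: T·sin24°·14.7 − 1300·7.35 − 2550·6.9 = 0 → T = 27150/(14.7·0.406737) = 4540.87 ≈ 4541 lb.
ΣF_x = 0: O_x − T·cos24° = 0 → O_x = 4540.87 × 0.913545 = 4148 lb.
ΣF_y = 0: O_y + T·sin24° − 1300 − 2550 = 0 → O_y = 3850 − 4540.87 × 0.406737 = 2003 lb.

T = 4541 lb, O_x = 4148 lb, O_y = 2003 lb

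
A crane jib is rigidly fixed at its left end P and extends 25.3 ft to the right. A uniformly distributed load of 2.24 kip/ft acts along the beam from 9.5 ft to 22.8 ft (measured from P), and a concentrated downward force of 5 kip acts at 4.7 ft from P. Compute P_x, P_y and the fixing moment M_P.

Resultant of the distributed load: 2.24 × 13.3 = 29.792 kip at 16.15 ft from P.
ΣF_x = 0: P_x = 0.
ΣF_y = 0: P_y − 2.24·13.3 − 5 = 0 → P_y = 34.79 kip.
ΣM about P: M_P − (2.24·13.3)·16.15 − 5·4.7 = 0 → M_P = 504.6 kip·ft.

P_x = 0, P_y = 34.79 kip, M_P = 504.6 kip·ft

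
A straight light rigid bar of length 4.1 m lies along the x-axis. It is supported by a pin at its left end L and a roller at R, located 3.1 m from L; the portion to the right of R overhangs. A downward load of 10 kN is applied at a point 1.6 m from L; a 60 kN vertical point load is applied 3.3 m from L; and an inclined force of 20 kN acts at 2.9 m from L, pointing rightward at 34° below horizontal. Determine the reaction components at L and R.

Taking moments about L: R_y·3.1 − 10·1.6 − 60·3.3 − 20·sin34°·2.9 = 0 → R_y = 246.433/3.1 = 79.4945 ≈ 79.49 kN.
ΣF_y = 0: L_y + 79.4945 − 10 − 60 − 20·sin34° = 0 → L_y = 1.689 kN.
ΣF_x = 0: L_x + 20·cos34° = 0 → L_x = -16.58 kN.

L_x = -16.58 kN, L_y = 1.689 kN, R_y = 79.49 kN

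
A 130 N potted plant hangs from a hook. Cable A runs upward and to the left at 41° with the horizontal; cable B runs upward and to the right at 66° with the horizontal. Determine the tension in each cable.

T_A = 55.29 N, T_B = 102.6 N

ΣF_x = 0: −T_A·cos41° + T_B·cos66° = 0 → T_B = 1.85552·T_A.
ΣF_y = 0: T_A·sin41° + T_B·sin66° = 130.
Substitute: T_A·(0.656059 + 1.85552·0.913545) = 130 → T_A = 55.2919 ≈ 55.29 N.
Then T_B = 1.85552 × 55.2919 = 102.6 N.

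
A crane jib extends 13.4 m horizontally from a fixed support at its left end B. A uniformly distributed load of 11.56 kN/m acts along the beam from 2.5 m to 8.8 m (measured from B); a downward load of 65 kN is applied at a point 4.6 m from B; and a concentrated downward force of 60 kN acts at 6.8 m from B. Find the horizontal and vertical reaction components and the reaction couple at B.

Resultant of the distributed load: 11.56 × 6.3 = 72.828 kN at 5.65 m from B.
ΣF_x = 0: B_x = 0.
ΣF_y = 0: B_y − 11.56·6.3 − 65 − 60 = 0 → B_y = 197.8 kN.
ΣM about B: M_B − (11.56·6.3)·5.65 − 65·4.6 − 60·6.8 = 0 → M_B = 1118 kN·m.

B_x = 0, B_y = 197.8 kN, M_B = 1118 kN·m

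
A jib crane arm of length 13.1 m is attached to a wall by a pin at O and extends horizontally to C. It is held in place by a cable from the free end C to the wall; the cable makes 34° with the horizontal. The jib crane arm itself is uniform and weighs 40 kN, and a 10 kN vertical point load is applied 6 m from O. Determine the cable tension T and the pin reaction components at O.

T = 43.96 kN, O_x = 36.44 kN, O_y = 25.42 kN

ΣM about O: T·sin34°·13.1 − 40·6.55 − 10·6 = 0 → T = 322/(13.1·0.559193) = 43.9565 ≈ 43.96 kN.
ΣF_x = 0: O_x − T·cos34° = 0 → O_x = 43.9565 × 0.829038 = 36.44 kN.
ΣF_y = 0: O_y + T·sin34° − 40 − 10 = 0 → O_y = 50 − 43.9565 × 0.559193 = 25.42 kN.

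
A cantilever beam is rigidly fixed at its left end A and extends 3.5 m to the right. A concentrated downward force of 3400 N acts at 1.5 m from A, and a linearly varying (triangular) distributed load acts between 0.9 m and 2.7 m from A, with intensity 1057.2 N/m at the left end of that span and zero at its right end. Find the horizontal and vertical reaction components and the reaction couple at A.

A_x = 0, A_y = 4351 N, M_A = 6527 N·m

Resultant of the triangular load: ½ × 1057.2 × 1.8 = 951.48 N, acting at 1.5 m from A (one-third of the span from the peak).
ΣF_x = 0: A_x = 0.
ΣF_y = 0: A_y − 3400 − ½·1057.2·1.8 = 0 → A_y = 4351 N.
ΣM about A: M_A − 3400·1.5 − (½·1057.2·1.8)·1.5 = 0 → M_A = 6527 N·m.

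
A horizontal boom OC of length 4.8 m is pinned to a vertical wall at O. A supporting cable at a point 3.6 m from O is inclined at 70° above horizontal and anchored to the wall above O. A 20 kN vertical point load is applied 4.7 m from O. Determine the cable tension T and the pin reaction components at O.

T = 27.79 kN, O_x = 9.504 kN, O_y = -6.111 kN

ΣM about O: T·sin70°·3.6 − 20·4.7 = 0 → T = 94/(3.6·0.939693) = 27.7869 ≈ 27.79 kN.
ΣF_x = 0: O_x − T·cos70° = 0 → O_x = 27.7869 × 0.34202 = 9.504 kN.
ΣF_y = 0: O_y + T·sin70° − 20 = 0 → O_y = 20 − 27.7869 × 0.939693 = -6.111 kN.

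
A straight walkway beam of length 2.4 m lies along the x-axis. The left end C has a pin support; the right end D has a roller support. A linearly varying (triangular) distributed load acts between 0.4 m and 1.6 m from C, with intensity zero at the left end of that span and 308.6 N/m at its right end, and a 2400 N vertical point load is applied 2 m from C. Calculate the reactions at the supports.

Resultant of the triangular load: ½ × 308.6 × 1.2 = 185.16 N, acting at 1.2 m from C (one-third of the span from the peak).
ΣM about C: D_y·2.4 − (½·308.6·1.2)·1.2 − 2400·2 = 0 → D_y = 5022.192/2.4 = 2092.58 ≈ 2093 N.
ΣF_y = 0: C_y + 2092.58 − ½·308.6·1.2 − 2400 = 0 → C_y = 492.6 N.
ΣF_x = 0: no horizontal applied forces, so C_x = 0.

C_x = 0, C_y = 492.6 N, D_y = 2093 N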